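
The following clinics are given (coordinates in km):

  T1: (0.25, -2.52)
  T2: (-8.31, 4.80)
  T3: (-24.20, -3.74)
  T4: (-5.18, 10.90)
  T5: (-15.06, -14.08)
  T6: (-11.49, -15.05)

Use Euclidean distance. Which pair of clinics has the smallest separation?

Pairwise distances:
T1–T2: √((-8.56)² + (7.32)²) = √(73.2736 + 53.5824) = 11.26 km
T1–T3: √((-24.45)² + (-1.22)²) = √(597.8025 + 1.4884) = 24.48 km
T1–T4: √((-5.43)² + (13.42)²) = √(29.4849 + 180.0964) = 14.48 km
T1–T5: √((-15.31)² + (-11.56)²) = √(234.3961 + 133.6336) = 19.18 km
T1–T6: √((-11.74)² + (-12.53)²) = √(137.8276 + 157.0009) = 17.17 km
T2–T3: √((-15.89)² + (-8.54)²) = √(252.4921 + 72.9316) = 18.04 km
T2–T4: √((3.13)² + (6.10)²) = √(9.7969 + 37.2100) = 6.86 km
T2–T5: √((-6.75)² + (-18.88)²) = √(45.5625 + 356.4544) = 20.05 km
T2–T6: √((-3.18)² + (-19.85)²) = √(10.1124 + 394.0225) = 20.10 km
T3–T4: √((19.02)² + (14.64)²) = √(361.7604 + 214.3296) = 24.00 km
T3–T5: √((9.14)² + (-10.34)²) = √(83.5396 + 106.9156) = 13.80 km
T3–T6: √((12.71)² + (-11.31)²) = √(161.5441 + 127.9161) = 17.01 km
T4–T5: √((-9.88)² + (-24.98)²) = √(97.6144 + 624.0004) = 26.86 km
T4–T6: √((-6.31)² + (-25.95)²) = √(39.8161 + 673.4025) = 26.71 km
T5–T6: √((3.57)² + (-0.97)²) = √(12.7449 + 0.9409) = 3.70 km
Closest pair: T5–T6 at 3.70 km.

T5 and T6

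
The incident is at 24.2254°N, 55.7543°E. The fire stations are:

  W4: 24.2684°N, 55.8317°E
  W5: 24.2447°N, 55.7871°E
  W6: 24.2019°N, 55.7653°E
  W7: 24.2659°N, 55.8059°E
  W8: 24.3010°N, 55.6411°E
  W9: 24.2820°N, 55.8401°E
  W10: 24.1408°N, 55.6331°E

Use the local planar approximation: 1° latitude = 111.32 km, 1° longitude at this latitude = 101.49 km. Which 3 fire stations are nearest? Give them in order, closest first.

Distances from 24.2254°N, 55.7543°E:
W4: √((0.0430·111.32)² + (0.0774·101.49)²) = √(22.913071 + 61.706147) = 9.1989 km
W5: √((0.0193·111.32)² + (0.0328·101.49)²) = √(4.615949 + 11.081389) = 3.9620 km
W6: √((-0.0235·111.32)² + (0.0110·101.49)²) = √(6.843561 + 1.246327) = 2.8443 km
W7: √((0.0405·111.32)² + (0.0516·101.49)²) = √(20.326212 + 27.424954) = 6.9102 km
W8: √((0.0756·111.32)² + (-0.1132·101.49)²) = √(70.825555 + 131.989492) = 14.2413 km
W9: √((0.0566·111.32)² + (0.0858·101.49)²) = √(39.698972 + 75.826512) = 10.7483 km
W10: √((-0.0846·111.32)² + (-0.1212·101.49)²) = √(88.692546 + 151.304465) = 15.4918 km
Sorted: W6 (2.8443 km) < W5 (3.9620 km) < W7 (6.9102 km) < W4 (9.1989 km) < W9 (10.7483 km) < …

W6, W5, W7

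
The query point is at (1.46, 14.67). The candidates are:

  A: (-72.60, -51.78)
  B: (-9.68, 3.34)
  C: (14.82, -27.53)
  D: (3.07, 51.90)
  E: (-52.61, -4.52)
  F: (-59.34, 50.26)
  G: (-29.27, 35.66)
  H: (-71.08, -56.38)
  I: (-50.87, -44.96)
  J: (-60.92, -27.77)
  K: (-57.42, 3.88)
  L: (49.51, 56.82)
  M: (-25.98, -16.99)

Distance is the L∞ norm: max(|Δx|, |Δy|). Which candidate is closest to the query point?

Distances from (1.46, 14.67):
A: 74.06
B: 11.33
C: 42.20
D: 37.23
E: 54.07
F: 60.80
G: 30.73
H: 72.54
I: 59.63
J: 62.38
K: 58.88
L: 48.05
M: 31.66
Minimum: B at 11.33.

B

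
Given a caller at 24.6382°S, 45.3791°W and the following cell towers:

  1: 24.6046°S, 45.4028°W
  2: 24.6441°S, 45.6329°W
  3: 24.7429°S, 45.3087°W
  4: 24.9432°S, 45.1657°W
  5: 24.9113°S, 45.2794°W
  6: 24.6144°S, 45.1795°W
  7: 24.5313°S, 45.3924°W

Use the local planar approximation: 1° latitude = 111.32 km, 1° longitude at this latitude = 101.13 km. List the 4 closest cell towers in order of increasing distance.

1, 7, 3, 6

Distances from 24.6382°S, 45.3791°W:
1: √((0.0336·111.32)² + (-0.0237·101.13)²) = √(13.990233 + 5.744559) = 4.4424 km
2: √((-0.0059·111.32)² + (-0.2538·101.13)²) = √(0.431370 + 658.784314) = 25.6752 km
3: √((-0.1047·111.32)² + (0.0704·101.13)²) = √(135.843780 + 50.688021) = 13.6577 km
4: √((-0.3050·111.32)² + (0.2134·101.13)²) = √(1152.779047 + 465.745690) = 40.2309 km
5: √((-0.2731·111.32)² + (0.0997·101.13)²) = √(924.250716 + 101.660053) = 32.0298 km
6: √((0.0238·111.32)² + (0.1996·101.13)²) = √(7.019405 + 407.456348) = 20.3587 km
7: √((0.1069·111.32)² + (-0.0133·101.13)²) = √(141.612570 + 1.809103) = 11.9759 km
Sorted: 1 (4.4424 km) < 7 (11.9759 km) < 3 (13.6577 km) < 6 (20.3587 km) < 2 (25.6752 km) < 5 (32.0298 km) < …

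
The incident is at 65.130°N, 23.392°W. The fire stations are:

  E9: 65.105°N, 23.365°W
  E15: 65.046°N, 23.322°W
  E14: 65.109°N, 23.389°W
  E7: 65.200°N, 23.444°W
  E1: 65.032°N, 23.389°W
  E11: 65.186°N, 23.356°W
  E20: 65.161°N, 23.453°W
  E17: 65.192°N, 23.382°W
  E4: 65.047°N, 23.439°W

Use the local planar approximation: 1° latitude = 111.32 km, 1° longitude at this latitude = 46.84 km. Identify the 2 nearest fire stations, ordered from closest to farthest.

Distances from 65.130°N, 23.392°W:
E9: √((-0.025·111.32)² + (0.027·46.84)²) = √(7.74509 + 1.59942) = 3.057 km
E15: √((-0.084·111.32)² + (0.070·46.84)²) = √(87.43896 + 10.75053) = 9.909 km
E14: √((-0.021·111.32)² + (0.003·46.84)²) = √(5.46493 + 0.01975) = 2.342 km
E7: √((0.070·111.32)² + (-0.052·46.84)²) = √(60.72150 + 5.93254) = 8.164 km
E1: √((-0.098·111.32)² + (0.003·46.84)²) = √(119.01414 + 0.01975) = 10.910 km
E11: √((0.056·111.32)² + (0.036·46.84)²) = √(38.86176 + 2.84341) = 6.458 km
E20: √((0.031·111.32)² + (-0.061·46.84)²) = √(11.90885 + 8.16382) = 4.480 km
E17: √((0.062·111.32)² + (0.010·46.84)²) = √(47.63540 + 0.21940) = 6.918 km
E4: √((-0.083·111.32)² + (-0.047·46.84)²) = √(85.36947 + 4.84651) = 9.498 km
Sorted: E14 (2.342 km) < E9 (3.057 km) < E20 (4.480 km) < E11 (6.458 km) < …

E14, E9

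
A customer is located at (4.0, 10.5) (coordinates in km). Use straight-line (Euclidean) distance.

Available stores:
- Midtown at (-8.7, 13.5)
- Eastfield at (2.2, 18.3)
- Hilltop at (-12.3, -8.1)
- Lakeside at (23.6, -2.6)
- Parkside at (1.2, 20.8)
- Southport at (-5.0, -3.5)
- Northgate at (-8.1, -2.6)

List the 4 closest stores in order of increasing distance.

Eastfield, Parkside, Midtown, Southport

Distances from (4.0, 10.5):
Midtown: 13.0 km
Eastfield: 8.0 km
Hilltop: 24.7 km
Lakeside: 23.6 km
Parkside: 10.7 km
Southport: 16.6 km
Northgate: 17.8 km
Sorted: Eastfield (8.0 km) < Parkside (10.7 km) < Midtown (13.0 km) < Southport (16.6 km) < Northgate (17.8 km) < Lakeside (23.6 km) < …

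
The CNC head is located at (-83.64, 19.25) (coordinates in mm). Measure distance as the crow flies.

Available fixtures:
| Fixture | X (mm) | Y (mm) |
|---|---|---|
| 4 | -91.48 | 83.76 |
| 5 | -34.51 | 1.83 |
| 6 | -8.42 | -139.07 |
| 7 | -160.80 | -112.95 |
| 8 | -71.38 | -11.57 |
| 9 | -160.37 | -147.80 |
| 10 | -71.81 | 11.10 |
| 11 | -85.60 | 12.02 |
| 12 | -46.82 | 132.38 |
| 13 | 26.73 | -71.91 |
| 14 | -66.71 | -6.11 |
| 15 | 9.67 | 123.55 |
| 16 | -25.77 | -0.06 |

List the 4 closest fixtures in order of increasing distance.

11, 10, 14, 8

Distances from (-83.64, 19.25):
4: √((-7.84)² + (64.51)²) = √(61.4656 + 4161.5401) = 64.98 mm
5: √((49.13)² + (-17.42)²) = √(2413.7569 + 303.4564) = 52.13 mm
6: √((75.22)² + (-158.32)²) = √(5658.0484 + 25065.2224) = 175.28 mm
7: √((-77.16)² + (-132.20)²) = √(5953.6656 + 17476.8400) = 153.07 mm
8: √((12.26)² + (-30.82)²) = √(150.3076 + 949.8724) = 33.17 mm
9: √((-76.73)² + (-167.05)²) = √(5887.4929 + 27905.7025) = 183.83 mm
10: √((11.83)² + (-8.15)²) = √(139.9489 + 66.4225) = 14.37 mm
11: √((-1.96)² + (-7.23)²) = √(3.8416 + 52.2729) = 7.49 mm
12: √((36.82)² + (113.13)²) = √(1355.7124 + 12798.3969) = 118.97 mm
13: √((110.37)² + (-91.16)²) = √(12181.5369 + 8310.1456) = 143.15 mm
14: √((16.93)² + (-25.36)²) = √(286.6249 + 643.1296) = 30.49 mm
15: √((93.31)² + (104.30)²) = √(8706.7561 + 10878.4900) = 139.95 mm
16: √((57.87)² + (-19.31)²) = √(3348.9369 + 372.8761) = 61.01 mm
Sorted: 11 (7.49 mm) < 10 (14.37 mm) < 14 (30.49 mm) < 8 (33.17 mm) < 5 (52.13 mm) < 16 (61.01 mm) < …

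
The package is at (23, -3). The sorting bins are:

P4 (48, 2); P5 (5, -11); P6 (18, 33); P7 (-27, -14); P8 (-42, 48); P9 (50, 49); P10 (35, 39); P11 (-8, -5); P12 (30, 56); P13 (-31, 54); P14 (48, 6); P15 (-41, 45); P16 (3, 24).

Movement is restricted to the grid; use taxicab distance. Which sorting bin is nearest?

P5

Distances from (23, -3):
P4: 30
P5: 26
P6: 41
P7: 61
P8: 116
P9: 79
P10: 54
P11: 33
P12: 66
P13: 111
P14: 34
P15: 112
P16: 47
Minimum: P5 at 26.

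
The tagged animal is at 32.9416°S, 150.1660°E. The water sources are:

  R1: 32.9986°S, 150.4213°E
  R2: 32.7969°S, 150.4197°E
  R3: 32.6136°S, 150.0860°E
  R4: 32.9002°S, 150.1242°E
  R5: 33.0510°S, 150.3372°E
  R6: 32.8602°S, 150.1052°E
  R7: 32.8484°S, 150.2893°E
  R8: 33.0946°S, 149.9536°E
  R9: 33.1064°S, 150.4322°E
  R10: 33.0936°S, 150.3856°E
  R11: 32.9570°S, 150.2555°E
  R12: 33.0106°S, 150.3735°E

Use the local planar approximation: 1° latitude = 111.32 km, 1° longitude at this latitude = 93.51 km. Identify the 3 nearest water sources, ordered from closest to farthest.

R4, R11, R6

Distances from 32.9416°S, 150.1660°E:
R1: √((-0.0570·111.32)² + (0.2553·93.51)²) = √(40.262071 + 569.925047) = 24.7020 km
R2: √((0.1447·111.32)² + (0.2537·93.51)²) = √(259.467793 + 562.803835) = 28.6753 km
R3: √((0.3280·111.32)² + (-0.0800·93.51)²) = √(1333.196248 + 55.962369) = 37.2714 km
R4: √((0.0414·111.32)² + (-0.0418·93.51)²) = √(21.239636 + 15.278076) = 6.0430 km
R5: √((-0.1094·111.32)² + (0.1712·93.51)²) = √(148.313621 + 256.285263) = 20.1146 km
R6: √((0.0814·111.32)² + (-0.0608·93.51)²) = √(82.109840 + 32.323864) = 10.6974 km
R7: √((0.0932·111.32)² + (0.1233·93.51)²) = √(107.641123 + 132.935896) = 15.5105 km
R8: √((-0.1530·111.32)² + (-0.2124·93.51)²) = √(290.087661 + 394.480136) = 26.1642 km
R9: √((-0.1648·111.32)² + (0.2662·93.51)²) = √(336.558691 + 619.629686) = 30.9223 km
R10: √((-0.1520·111.32)² + (0.2196·93.51)²) = √(286.308058 + 421.677847) = 26.6080 km
R11: √((-0.0154·111.32)² + (0.0895·93.51)²) = √(2.938920 + 70.042588) = 8.5429 km
R12: √((-0.0690·111.32)² + (0.2075·93.51)²) = √(58.998990 + 376.489021) = 20.8683 km
Sorted: R4 (6.0430 km) < R11 (8.5429 km) < R6 (10.6974 km) < R7 (15.5105 km) < R5 (20.1146 km) < …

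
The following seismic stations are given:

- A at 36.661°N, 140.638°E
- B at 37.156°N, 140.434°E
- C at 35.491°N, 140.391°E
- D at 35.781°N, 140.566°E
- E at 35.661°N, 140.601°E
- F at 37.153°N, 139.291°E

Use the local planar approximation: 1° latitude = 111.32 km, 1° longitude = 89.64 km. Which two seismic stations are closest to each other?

Pairwise distances:
A–B: √((0.495·111.32)² + (-0.204·89.64)²) = √(3036.38469 + 334.39828) = 58.058 km
A–C: √((-1.170·111.32)² + (-0.247·89.64)²) = √(16963.60373 + 490.22742) = 132.113 km
A–D: √((-0.880·111.32)² + (-0.072·89.64)²) = √(9596.47507 + 41.65515) = 98.174 km
A–E: √((-1.000·111.32)² + (-0.037·89.64)²) = √(12392.14240 + 11.00037) = 111.369 km
A–F: √((0.492·111.32)² + (-1.347·89.64)²) = √(2999.69156 + 14579.37434) = 132.586 km
B–C: √((-1.665·111.32)² + (-0.043·89.64)²) = √(34353.80696 + 14.85732) = 185.388 km
B–D: √((-1.375·111.32)² + (0.132·89.64)²) = √(23428.89423 + 140.00758) = 153.522 km
B–E: √((-1.495·111.32)² + (0.167·89.64)²) = √(27696.74807 + 224.09731) = 167.095 km
B–F: √((-0.003·111.32)² + (-1.143·89.64)²) = √(0.11153 + 10497.74832) = 102.459 km
C–D: √((0.290·111.32)² + (0.175·89.64)²) = √(1042.17918 + 246.08197) = 35.892 km
C–E: √((0.170·111.32)² + (0.210·89.64)²) = √(358.13292 + 354.35804) = 26.693 km
C–F: √((1.662·111.32)² + (-1.100·89.64)²) = √(34230.12099 + 9722.74882) = 209.649 km
D–E: √((-0.120·111.32)² + (0.035·89.64)²) = √(178.44685 + 9.84328) = 13.722 km
D–F: √((1.372·111.32)² + (-1.275·89.64)²) = √(23326.77058 + 13062.43268) = 190.760 km
E–F: √((1.492·111.32)² + (-1.310·89.64)²) = √(27585.70208 + 13789.42913) = 203.409 km
Closest pair: D–E at 13.722 km.

D and E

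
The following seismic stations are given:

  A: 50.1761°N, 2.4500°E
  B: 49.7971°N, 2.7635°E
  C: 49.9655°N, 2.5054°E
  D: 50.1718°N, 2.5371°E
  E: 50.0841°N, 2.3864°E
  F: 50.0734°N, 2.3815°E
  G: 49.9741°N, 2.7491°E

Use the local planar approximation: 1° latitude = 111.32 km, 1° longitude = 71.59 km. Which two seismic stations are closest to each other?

E and F

Pairwise distances:
A–B: √((-0.3790·111.32)² + (0.3135·71.59)²) = √(1780.019726 + 503.709121) = 47.7884 km
A–C: √((-0.2106·111.32)² + (0.0554·71.59)²) = √(549.620761 + 15.729838) = 23.7771 km
A–D: √((-0.0043·111.32)² + (0.0871·71.59)²) = √(0.229131 + 38.881323) = 6.2538 km
A–E: √((-0.0920·111.32)² + (-0.0636·71.59)²) = √(104.887093 + 20.730938) = 11.2079 km
A–F: √((-0.1027·111.32)² + (-0.0685·71.59)²) = √(130.703520 + 24.048382) = 12.4399 km
A–G: √((-0.2020·111.32)² + (0.2991·71.59)²) = √(505.648978 + 458.498111) = 31.0507 km
B–C: √((0.1684·111.32)² + (-0.2581·71.59)²) = √(351.423314 + 341.413535) = 26.3218 km
B–D: √((0.3747·111.32)² + (-0.2264·71.59)²) = √(1739.857908 + 262.698486) = 44.7499 km
B–E: √((0.2870·111.32)² + (-0.3771·71.59)²) = √(1020.728377 + 728.815818) = 41.8276 km
B–F: √((0.2763·111.32)² + (-0.3820·71.59)²) = √(946.037094 + 747.879193) = 41.1572 km
B–G: √((0.1770·111.32)² + (-0.0144·71.59)²) = √(388.233429 + 1.062747) = 19.7306 km
C–D: √((0.2063·111.32)² + (0.0317·71.59)²) = √(527.405739 + 5.150190) = 23.0772 km
C–E: √((0.1186·111.32)² + (-0.1190·71.59)²) = √(174.307379 + 72.576939) = 15.7126 km
C–F: √((0.1079·111.32)² + (-0.1239·71.59)²) = √(144.274403 + 78.676918) = 14.9316 km
C–G: √((0.0086·111.32)² + (0.2437·71.59)²) = √(0.916523 + 304.379769) = 17.4727 km
D–E: √((-0.0877·111.32)² + (-0.1507·71.59)²) = √(95.311561 + 116.394170) = 14.5501 km
D–F: √((-0.0984·111.32)² + (-0.1556·71.59)²) = √(119.987662 + 124.086321) = 15.6229 km
D–G: √((-0.1977·111.32)² + (0.2120·71.59)²) = √(484.350479 + 230.343757) = 26.7338 km
E–F: √((-0.0107·111.32)² + (-0.0049·71.59)²) = √(1.418776 + 0.123054) = 1.2417 km
E–G: √((-0.1100·111.32)² + (0.3627·71.59)²) = √(149.944923 + 674.217213) = 28.7082 km
F–G: √((-0.0993·111.32)² + (0.3676·71.59)²) = √(122.192596 + 692.557330) = 28.5438 km
Closest pair: E–F at 1.2417 km.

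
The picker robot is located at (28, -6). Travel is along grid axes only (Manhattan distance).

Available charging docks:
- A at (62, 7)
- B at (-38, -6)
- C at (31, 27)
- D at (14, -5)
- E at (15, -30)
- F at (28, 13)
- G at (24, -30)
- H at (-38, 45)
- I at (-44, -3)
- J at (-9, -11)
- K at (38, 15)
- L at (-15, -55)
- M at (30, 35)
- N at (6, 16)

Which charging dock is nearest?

Distances from (28, -6):
A: 47
B: 66
C: 36
D: 15
E: 37
F: 19
G: 28
H: 117
I: 75
J: 42
K: 31
L: 92
M: 43
N: 44
Minimum: D at 15.

D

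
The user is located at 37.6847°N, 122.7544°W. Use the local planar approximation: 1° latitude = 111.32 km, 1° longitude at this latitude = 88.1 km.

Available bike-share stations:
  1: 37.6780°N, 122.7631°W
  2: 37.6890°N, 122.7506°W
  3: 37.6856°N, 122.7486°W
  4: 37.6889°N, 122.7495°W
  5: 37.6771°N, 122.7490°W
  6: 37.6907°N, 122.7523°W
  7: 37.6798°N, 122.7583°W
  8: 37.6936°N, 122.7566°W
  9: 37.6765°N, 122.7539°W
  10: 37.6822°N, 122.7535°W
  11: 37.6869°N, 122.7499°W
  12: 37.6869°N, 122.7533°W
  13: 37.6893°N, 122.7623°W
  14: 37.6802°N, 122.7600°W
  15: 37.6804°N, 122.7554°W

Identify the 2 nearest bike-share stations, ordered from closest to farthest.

Distances from 37.6847°N, 122.7544°W:
1: √((-0.0067·111.32)² + (-0.0087·88.1)²) = √(0.556283 + 0.587476) = 1.0695 km
2: √((0.0043·111.32)² + (0.0038·88.1)²) = √(0.229131 + 0.112078) = 0.5841 km
3: √((0.0009·111.32)² + (0.0058·88.1)²) = √(0.010038 + 0.261101) = 0.5207 km
4: √((0.0042·111.32)² + (0.0049·88.1)²) = √(0.218597 + 0.186356) = 0.6364 km
5: √((-0.0076·111.32)² + (0.0054·88.1)²) = √(0.715770 + 0.226329) = 0.9706 km
6: √((0.0060·111.32)² + (0.0021·88.1)²) = √(0.446117 + 0.034229) = 0.6931 km
7: √((-0.0049·111.32)² + (-0.0039·88.1)²) = √(0.297535 + 0.118054) = 0.6447 km
8: √((0.0089·111.32)² + (-0.0022·88.1)²) = √(0.981582 + 0.037566) = 1.0095 km
9: √((-0.0082·111.32)² + (0.0005·88.1)²) = √(0.833248 + 0.001940) = 0.9139 km
10: √((-0.0025·111.32)² + (0.0009·88.1)²) = √(0.077451 + 0.006287) = 0.2894 km
11: √((0.0022·111.32)² + (0.0045·88.1)²) = √(0.059978 + 0.157173) = 0.4660 km
12: √((0.0022·111.32)² + (0.0011·88.1)²) = √(0.059978 + 0.009392) = 0.2634 km
13: √((0.0046·111.32)² + (-0.0079·88.1)²) = √(0.262218 + 0.484402) = 0.8641 km
14: √((-0.0045·111.32)² + (-0.0056·88.1)²) = √(0.250941 + 0.243404) = 0.7031 km
15: √((-0.0043·111.32)² + (-0.0010·88.1)²) = √(0.229131 + 0.007762) = 0.4867 km
Sorted: 12 (0.2634 km) < 10 (0.2894 km) < 11 (0.4660 km) < 15 (0.4867 km) < …

12, 10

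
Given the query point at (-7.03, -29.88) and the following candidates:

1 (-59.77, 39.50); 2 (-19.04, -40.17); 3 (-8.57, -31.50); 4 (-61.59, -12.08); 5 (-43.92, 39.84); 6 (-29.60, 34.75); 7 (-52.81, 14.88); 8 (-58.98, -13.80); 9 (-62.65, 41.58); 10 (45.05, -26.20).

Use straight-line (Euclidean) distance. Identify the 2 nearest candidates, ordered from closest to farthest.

3, 2

Distances from (-7.03, -29.88):
1: 87.15
2: 15.82
3: 2.24
4: 57.39
5: 78.88
6: 68.46
7: 64.03
8: 54.38
9: 90.55
10: 52.21
Sorted: 3 (2.24) < 2 (15.82) < 10 (52.21) < 8 (54.38) < …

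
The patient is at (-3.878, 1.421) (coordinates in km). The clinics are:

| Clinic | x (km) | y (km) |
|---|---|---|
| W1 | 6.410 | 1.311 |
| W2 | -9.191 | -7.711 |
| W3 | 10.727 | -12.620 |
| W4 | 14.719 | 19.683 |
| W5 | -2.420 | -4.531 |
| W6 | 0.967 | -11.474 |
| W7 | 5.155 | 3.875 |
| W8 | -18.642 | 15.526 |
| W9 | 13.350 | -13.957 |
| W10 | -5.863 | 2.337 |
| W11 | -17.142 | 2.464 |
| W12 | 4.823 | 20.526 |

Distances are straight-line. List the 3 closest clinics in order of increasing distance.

Distances from (-3.878, 1.421):
W1: √((10.288)² + (-0.110)²) = √(105.84294 + 0.01210) = 10.289 km
W2: √((-5.313)² + (-9.132)²) = √(28.22797 + 83.39342) = 10.565 km
W3: √((14.605)² + (-14.041)²) = √(213.30603 + 197.14968) = 20.260 km
W4: √((18.597)² + (18.262)²) = √(345.84841 + 333.50064) = 26.064 km
W5: √((1.458)² + (-5.952)²) = √(2.12576 + 35.42630) = 6.128 km
W6: √((4.845)² + (-12.895)²) = √(23.47402 + 166.28102) = 13.775 km
W7: √((9.033)² + (2.454)²) = √(81.59509 + 6.02212) = 9.360 km
W8: √((-14.764)² + (14.105)²) = √(217.97570 + 198.95103) = 20.419 km
W9: √((17.228)² + (-15.378)²) = √(296.80398 + 236.48288) = 23.093 km
W10: √((-1.985)² + (0.916)²) = √(3.94023 + 0.83906) = 2.186 km
W11: √((-13.264)² + (1.043)²) = √(175.93370 + 1.08785) = 13.305 km
W12: √((8.701)² + (19.105)²) = √(75.70740 + 365.00103) = 20.993 km
Sorted: W10 (2.186 km) < W5 (6.128 km) < W7 (9.360 km) < W1 (10.289 km) < W2 (10.565 km) < …

W10, W5, W7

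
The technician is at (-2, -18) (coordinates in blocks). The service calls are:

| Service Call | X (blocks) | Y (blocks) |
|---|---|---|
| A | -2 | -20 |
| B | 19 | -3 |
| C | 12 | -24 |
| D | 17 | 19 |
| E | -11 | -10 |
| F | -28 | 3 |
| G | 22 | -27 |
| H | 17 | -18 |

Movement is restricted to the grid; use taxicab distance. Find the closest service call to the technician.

A

Distances from (-2, -18):
A: |0| + |-2| = 0 + 2 = 2 blocks
B: |21| + |15| = 21 + 15 = 36 blocks
C: |14| + |-6| = 14 + 6 = 20 blocks
D: |19| + |37| = 19 + 37 = 56 blocks
E: |-9| + |8| = 9 + 8 = 17 blocks
F: |-26| + |21| = 26 + 21 = 47 blocks
G: |24| + |-9| = 24 + 9 = 33 blocks
H: |19| + |0| = 19 + 0 = 19 blocks
Minimum: A at 2 blocks.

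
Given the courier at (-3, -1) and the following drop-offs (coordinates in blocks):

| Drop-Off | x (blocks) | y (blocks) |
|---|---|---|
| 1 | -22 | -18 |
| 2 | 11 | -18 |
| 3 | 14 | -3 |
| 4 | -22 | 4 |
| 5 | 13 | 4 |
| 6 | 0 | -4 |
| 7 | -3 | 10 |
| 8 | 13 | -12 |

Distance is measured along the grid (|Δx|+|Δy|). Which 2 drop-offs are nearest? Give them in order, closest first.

6, 7

Distances from (-3, -1):
1: |-19| + |-17| = 19 + 17 = 36 blocks
2: |14| + |-17| = 14 + 17 = 31 blocks
3: |17| + |-2| = 17 + 2 = 19 blocks
4: |-19| + |5| = 19 + 5 = 24 blocks
5: |16| + |5| = 16 + 5 = 21 blocks
6: |3| + |-3| = 3 + 3 = 6 blocks
7: |0| + |11| = 0 + 11 = 11 blocks
8: |16| + |-11| = 16 + 11 = 27 blocks
Sorted: 6 (6 blocks) < 7 (11 blocks) < 3 (19 blocks) < 5 (21 blocks) < …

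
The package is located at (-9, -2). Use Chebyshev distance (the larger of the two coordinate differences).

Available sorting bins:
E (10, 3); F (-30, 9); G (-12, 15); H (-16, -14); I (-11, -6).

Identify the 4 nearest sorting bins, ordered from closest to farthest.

Distances from (-9, -2):
E: 19
F: 21
G: 17
H: 12
I: 4
Sorted: I (4) < H (12) < G (17) < E (19) < F (21)

I, H, G, E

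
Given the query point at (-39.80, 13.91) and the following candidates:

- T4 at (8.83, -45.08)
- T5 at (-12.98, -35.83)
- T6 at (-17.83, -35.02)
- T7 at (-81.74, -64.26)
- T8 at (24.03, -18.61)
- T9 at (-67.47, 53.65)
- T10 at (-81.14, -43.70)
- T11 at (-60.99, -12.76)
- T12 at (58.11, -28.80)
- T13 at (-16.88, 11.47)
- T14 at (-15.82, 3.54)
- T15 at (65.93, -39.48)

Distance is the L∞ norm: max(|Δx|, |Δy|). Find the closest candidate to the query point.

T13

Distances from (-39.80, 13.91):
T4: 58.99
T5: 49.74
T6: 48.93
T7: 78.17
T8: 63.83
T9: 39.74
T10: 57.61
T11: 26.67
T12: 97.91
T13: 22.92
T14: 23.98
T15: 105.73
Minimum: T13 at 22.92.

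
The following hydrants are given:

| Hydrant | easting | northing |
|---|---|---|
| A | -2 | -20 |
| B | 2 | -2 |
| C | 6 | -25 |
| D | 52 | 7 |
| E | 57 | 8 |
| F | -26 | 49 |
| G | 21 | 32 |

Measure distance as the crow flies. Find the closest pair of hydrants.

Pairwise distances:
A–B: √((4)² + (18)²) = √(16.000 + 324.000) = 18.4
A–C: √((8)² + (-5)²) = √(64.000 + 25.000) = 9.4
A–D: √((54)² + (27)²) = √(2916.000 + 729.000) = 60.4
A–E: √((59)² + (28)²) = √(3481.000 + 784.000) = 65.3
A–F: √((-24)² + (69)²) = √(576.000 + 4761.000) = 73.1
A–G: √((23)² + (52)²) = √(529.000 + 2704.000) = 56.9
B–C: √((4)² + (-23)²) = √(16.000 + 529.000) = 23.3
B–D: √((50)² + (9)²) = √(2500.000 + 81.000) = 50.8
B–E: √((55)² + (10)²) = √(3025.000 + 100.000) = 55.9
B–F: √((-28)² + (51)²) = √(784.000 + 2601.000) = 58.2
B–G: √((19)² + (34)²) = √(361.000 + 1156.000) = 38.9
C–D: √((46)² + (32)²) = √(2116.000 + 1024.000) = 56.0
C–E: √((51)² + (33)²) = √(2601.000 + 1089.000) = 60.7
C–F: √((-32)² + (74)²) = √(1024.000 + 5476.000) = 80.6
C–G: √((15)² + (57)²) = √(225.000 + 3249.000) = 58.9
D–E: √((5)² + (1)²) = √(25.000 + 1.000) = 5.1
D–F: √((-78)² + (42)²) = √(6084.000 + 1764.000) = 88.6
D–G: √((-31)² + (25)²) = √(961.000 + 625.000) = 39.8
E–F: √((-83)² + (41)²) = √(6889.000 + 1681.000) = 92.6
E–G: √((-36)² + (24)²) = √(1296.000 + 576.000) = 43.3
F–G: √((47)² + (-17)²) = √(2209.000 + 289.000) = 50.0
Closest pair: D–E at 5.1.

D and E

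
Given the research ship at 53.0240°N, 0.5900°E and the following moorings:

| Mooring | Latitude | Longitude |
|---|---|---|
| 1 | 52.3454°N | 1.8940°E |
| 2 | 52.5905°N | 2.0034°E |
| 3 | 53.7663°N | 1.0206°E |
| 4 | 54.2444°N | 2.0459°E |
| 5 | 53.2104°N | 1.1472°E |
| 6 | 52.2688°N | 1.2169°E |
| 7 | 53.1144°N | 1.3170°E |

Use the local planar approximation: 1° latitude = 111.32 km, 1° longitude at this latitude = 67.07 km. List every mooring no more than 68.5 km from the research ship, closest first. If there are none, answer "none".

5, 7

Distances from 53.0240°N, 0.5900°E:
1: 115.5668 km
2: 106.3728 km
3: 87.5343 km
4: 167.3067 km
5: 42.7456 km
6: 93.9971 km
7: 49.7875 km
Threshold 68.5 km: 5 (42.7456 km), 7 (49.7875 km) are within range.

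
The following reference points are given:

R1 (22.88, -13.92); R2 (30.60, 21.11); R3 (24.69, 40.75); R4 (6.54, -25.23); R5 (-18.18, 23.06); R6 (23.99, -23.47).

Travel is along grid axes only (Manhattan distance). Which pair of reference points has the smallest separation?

R1 and R6

Pairwise distances:
R1–R6: 10.66
R4–R6: 19.21
R2–R3: 25.55
R1–R4: 27.65
R1–R2: 42.75
R2–R5: 50.73
R2–R6: 51.19
R1–R3: 56.48
R3–R5: 60.56
R3–R6: 64.92
R2–R4: 70.40
R4–R5: 73.01
R1–R5: 78.04
R3–R4: 84.13
R5–R6: 88.70
Closest pair: R1–R6 at 10.66.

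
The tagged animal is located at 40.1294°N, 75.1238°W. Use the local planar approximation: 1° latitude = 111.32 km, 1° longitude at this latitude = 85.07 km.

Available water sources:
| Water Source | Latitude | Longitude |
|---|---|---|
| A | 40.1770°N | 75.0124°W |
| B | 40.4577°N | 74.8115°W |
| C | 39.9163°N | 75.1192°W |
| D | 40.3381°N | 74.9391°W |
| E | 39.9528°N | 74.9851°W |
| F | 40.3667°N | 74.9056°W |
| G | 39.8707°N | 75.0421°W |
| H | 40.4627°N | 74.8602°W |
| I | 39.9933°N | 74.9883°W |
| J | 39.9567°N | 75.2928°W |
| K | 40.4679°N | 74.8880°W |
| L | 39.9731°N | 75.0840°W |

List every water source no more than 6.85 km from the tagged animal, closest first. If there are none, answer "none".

Distances from 40.1294°N, 75.1238°W:
A: √((0.0476·111.32)² + (0.1114·85.07)²) = √(28.077621 + 89.809700) = 10.8576 km
B: √((0.3283·111.32)² + (0.3123·85.07)²) = √(1335.636137 + 705.824671) = 45.1825 km
C: √((-0.2131·111.32)² + (0.0046·85.07)²) = √(562.747138 + 0.153133) = 23.7255 km
D: √((0.2087·111.32)² + (0.1847·85.07)²) = √(539.748313 + 246.880425) = 28.0469 km
E: √((-0.1766·111.32)² + (0.1387·85.07)²) = √(386.480685 + 139.221333) = 22.9282 km
F: √((0.2373·111.32)² + (0.2182·85.07)²) = √(697.817524 + 344.558016) = 32.2858 km
G: √((-0.2587·111.32)² + (0.0817·85.07)²) = √(829.352681 + 48.305544) = 29.6253 km
H: √((0.3333·111.32)² + (0.2636·85.07)²) = √(1376.629344 + 502.856048) = 43.3530 km
I: √((-0.1361·111.32)² + (0.1355·85.07)²) = √(229.542256 + 132.871383) = 19.0372 km
J: √((-0.1727·111.32)² + (-0.1690·85.07)²) = √(369.599241 + 206.693241) = 24.0061 km
K: √((0.3385·111.32)² + (0.2358·85.07)²) = √(1419.919559 + 402.383781) = 42.6884 km
L: √((-0.1563·111.32)² + (0.0398·85.07)²) = √(302.736197 + 11.463547) = 17.7257 km
Threshold 6.85 km: none within range.

none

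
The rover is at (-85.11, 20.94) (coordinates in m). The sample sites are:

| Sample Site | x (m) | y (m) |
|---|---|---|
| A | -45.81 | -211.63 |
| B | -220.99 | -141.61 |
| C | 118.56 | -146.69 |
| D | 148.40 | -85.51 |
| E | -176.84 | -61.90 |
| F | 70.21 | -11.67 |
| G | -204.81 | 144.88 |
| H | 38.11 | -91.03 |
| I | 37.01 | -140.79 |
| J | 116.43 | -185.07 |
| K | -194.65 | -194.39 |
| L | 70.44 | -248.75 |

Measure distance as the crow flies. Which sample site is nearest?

Distances from (-85.11, 20.94):
A: √((39.30)² + (-232.57)²) = √(1544.4900 + 54088.8049) = 235.87 m
B: √((-135.88)² + (-162.55)²) = √(18463.3744 + 26422.5025) = 211.86 m
C: √((203.67)² + (-167.63)²) = √(41481.4689 + 28099.8169) = 263.78 m
D: √((233.51)² + (-106.45)²) = √(54526.9201 + 11331.6025) = 256.63 m
E: √((-91.73)² + (-82.84)²) = √(8414.3929 + 6862.4656) = 123.60 m
F: √((155.32)² + (-32.61)²) = √(24124.3024 + 1063.4121) = 158.71 m
G: √((-119.70)² + (123.94)²) = √(14328.0900 + 15361.1236) = 172.31 m
H: √((123.22)² + (-111.97)²) = √(15183.1684 + 12537.2809) = 166.49 m
I: √((122.12)² + (-161.73)²) = √(14913.2944 + 26156.5929) = 202.66 m
J: √((201.54)² + (-206.01)²) = √(40618.3716 + 42440.1201) = 288.20 m
K: √((-109.54)² + (-215.33)²) = √(11999.0116 + 46367.0089) = 241.59 m
L: √((155.55)² + (-269.69)²) = √(24195.8025 + 72732.6961) = 311.33 m
Minimum: E at 123.60 m.

E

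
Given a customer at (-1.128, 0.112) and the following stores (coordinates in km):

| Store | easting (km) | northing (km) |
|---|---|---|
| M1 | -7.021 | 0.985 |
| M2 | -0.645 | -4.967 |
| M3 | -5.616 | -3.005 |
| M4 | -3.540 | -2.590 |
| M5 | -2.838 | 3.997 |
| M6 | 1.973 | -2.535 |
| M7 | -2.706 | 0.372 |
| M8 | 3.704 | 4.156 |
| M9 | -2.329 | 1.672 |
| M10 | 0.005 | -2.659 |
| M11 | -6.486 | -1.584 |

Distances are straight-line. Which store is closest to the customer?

M7

Distances from (-1.128, 0.112):
M1: √((-5.893)² + (0.873)²) = √(34.72745 + 0.76213) = 5.957 km
M2: √((0.483)² + (-5.079)²) = √(0.23329 + 25.79624) = 5.102 km
M3: √((-4.488)² + (-3.117)²) = √(20.14214 + 9.71569) = 5.464 km
M4: √((-2.412)² + (-2.702)²) = √(5.81774 + 7.30080) = 3.622 km
M5: √((-1.710)² + (3.885)²) = √(2.92410 + 15.09322) = 4.245 km
M6: √((3.101)² + (-2.647)²) = √(9.61620 + 7.00661) = 4.077 km
M7: √((-1.578)² + (0.260)²) = √(2.49008 + 0.06760) = 1.599 km
M8: √((4.832)² + (4.044)²) = √(23.34822 + 16.35394) = 6.301 km
M9: √((-1.201)² + (1.560)²) = √(1.44240 + 2.43360) = 1.969 km
M10: √((1.133)² + (-2.771)²) = √(1.28369 + 7.67844) = 2.994 km
M11: √((-5.358)² + (-1.696)²) = √(28.70816 + 2.87642) = 5.620 km
Minimum: M7 at 1.599 km.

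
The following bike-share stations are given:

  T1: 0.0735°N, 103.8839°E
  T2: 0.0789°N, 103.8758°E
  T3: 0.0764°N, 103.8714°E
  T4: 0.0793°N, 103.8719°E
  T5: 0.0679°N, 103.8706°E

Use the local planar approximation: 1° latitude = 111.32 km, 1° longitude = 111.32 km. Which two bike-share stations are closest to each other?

Pairwise distances:
T1–T2: √((0.0054·111.32)² + (-0.0081·111.32)²) = √(0.361355 + 0.813048) = 1.0837 km
T1–T3: √((0.0029·111.32)² + (-0.0125·111.32)²) = √(0.104218 + 1.936272) = 1.4285 km
T1–T4: √((0.0058·111.32)² + (-0.0120·111.32)²) = √(0.416872 + 1.784469) = 1.4837 km
T1–T5: √((-0.0056·111.32)² + (-0.0133·111.32)²) = √(0.388618 + 2.192046) = 1.6064 km
T2–T3: √((-0.0025·111.32)² + (-0.0044·111.32)²) = √(0.077451 + 0.239912) = 0.5633 km
T2–T4: √((0.0004·111.32)² + (-0.0039·111.32)²) = √(0.001983 + 0.188484) = 0.4364 km
T2–T5: √((-0.0110·111.32)² + (-0.0052·111.32)²) = √(1.499449 + 0.335084) = 1.3544 km
T3–T4: √((0.0029·111.32)² + (0.0005·111.32)²) = √(0.104218 + 0.003098) = 0.3276 km
T3–T5: √((-0.0085·111.32)² + (-0.0008·111.32)²) = √(0.895332 + 0.007931) = 0.9504 km
T4–T5: √((-0.0114·111.32)² + (-0.0013·111.32)²) = √(1.610483 + 0.020943) = 1.2773 km
Closest pair: T3–T4 at 0.3276 km.

T3 and T4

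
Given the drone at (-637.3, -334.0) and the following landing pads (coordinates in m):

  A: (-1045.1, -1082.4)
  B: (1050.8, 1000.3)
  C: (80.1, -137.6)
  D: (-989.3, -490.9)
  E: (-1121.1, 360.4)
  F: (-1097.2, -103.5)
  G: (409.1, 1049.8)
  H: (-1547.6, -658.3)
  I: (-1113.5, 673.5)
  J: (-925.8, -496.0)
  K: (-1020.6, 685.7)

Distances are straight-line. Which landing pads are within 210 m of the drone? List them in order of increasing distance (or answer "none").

Distances from (-637.3, -334.0):
A: √((-407.8)² + (-748.4)²) = √(166300.840 + 560102.560) = 852.3 m
B: √((1688.1)² + (1334.3)²) = √(2849681.610 + 1780356.490) = 2151.8 m
C: √((717.4)² + (196.4)²) = √(514662.760 + 38572.960) = 743.8 m
D: √((-352.0)² + (-156.9)²) = √(123904.000 + 24617.610) = 385.4 m
E: √((-483.8)² + (694.4)²) = √(234062.440 + 482191.360) = 846.3 m
F: √((-459.9)² + (230.5)²) = √(211508.010 + 53130.250) = 514.4 m
G: √((1046.4)² + (1383.8)²) = √(1094952.960 + 1914902.440) = 1734.9 m
H: √((-910.3)² + (-324.3)²) = √(828646.090 + 105170.490) = 966.3 m
I: √((-476.2)² + (1007.5)²) = √(226766.440 + 1015056.250) = 1114.4 m
J: √((-288.5)² + (-162.0)²) = √(83232.250 + 26244.000) = 330.9 m
K: √((-383.3)² + (1019.7)²) = √(146918.890 + 1039788.090) = 1089.4 m
Threshold 210 m: none within range.

none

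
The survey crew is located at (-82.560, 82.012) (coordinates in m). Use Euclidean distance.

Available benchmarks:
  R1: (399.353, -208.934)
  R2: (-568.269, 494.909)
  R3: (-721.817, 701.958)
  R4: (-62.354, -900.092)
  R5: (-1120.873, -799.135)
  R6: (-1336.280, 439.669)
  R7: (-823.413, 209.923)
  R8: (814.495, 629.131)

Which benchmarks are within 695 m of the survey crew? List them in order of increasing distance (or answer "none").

Distances from (-82.560, 82.012):
R1: √((481.913)² + (-290.946)²) = √(232240.13957 + 84649.57492) = 562.930 m
R2: √((-485.709)² + (412.897)²) = √(235913.23268 + 170483.93261) = 637.493 m
R3: √((-639.257)² + (619.946)²) = √(408649.51205 + 384333.04292) = 890.496 m
R4: √((20.206)² + (-982.104)²) = √(408.28244 + 964528.26682) = 982.312 m
R5: √((-1038.313)² + (-881.147)²) = √(1078093.88597 + 776420.03561) = 1361.805 m
R6: √((-1253.720)² + (357.657)²) = √(1571813.83840 + 127918.52965) = 1303.738 m
R7: √((-740.853)² + (127.911)²) = √(548863.16761 + 16361.22392) = 751.814 m
R8: √((897.055)² + (547.119)²) = √(804707.67303 + 299339.20016) = 1050.736 m
Threshold 695 m: R1 (562.930 m), R2 (637.493 m) are within range.

R1, R2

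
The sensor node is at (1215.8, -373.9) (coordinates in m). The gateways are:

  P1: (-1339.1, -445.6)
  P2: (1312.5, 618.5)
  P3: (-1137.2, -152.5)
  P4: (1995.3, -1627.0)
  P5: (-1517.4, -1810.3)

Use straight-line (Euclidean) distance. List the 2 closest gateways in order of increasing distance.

P2, P4

Distances from (1215.8, -373.9):
P1: √((-2554.9)² + (-71.7)²) = √(6527514.010 + 5140.890) = 2555.9 m
P2: √((96.7)² + (992.4)²) = √(9350.890 + 984857.760) = 997.1 m
P3: √((-2353.0)² + (221.4)²) = √(5536609.000 + 49017.960) = 2363.4 m
P4: √((779.5)² + (-1253.1)²) = √(607620.250 + 1570259.610) = 1475.8 m
P5: √((-2733.2)² + (-1436.4)²) = √(7470382.240 + 2063244.960) = 3087.7 m
Sorted: P2 (997.1 m) < P4 (1475.8 m) < P3 (2363.4 m) < P1 (2555.9 m) < …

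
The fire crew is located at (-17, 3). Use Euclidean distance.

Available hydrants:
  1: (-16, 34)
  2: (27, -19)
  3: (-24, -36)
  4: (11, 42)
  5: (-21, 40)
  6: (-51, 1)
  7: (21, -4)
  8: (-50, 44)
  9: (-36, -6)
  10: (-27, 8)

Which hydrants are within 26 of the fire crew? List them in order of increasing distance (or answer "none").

Distances from (-17, 3):
1: 31.0
2: 49.2
3: 39.6
4: 48.0
5: 37.2
6: 34.1
7: 38.6
8: 52.6
9: 21.0
10: 11.2
Threshold 26: 10 (11.2), 9 (21.0) are within range.

10, 9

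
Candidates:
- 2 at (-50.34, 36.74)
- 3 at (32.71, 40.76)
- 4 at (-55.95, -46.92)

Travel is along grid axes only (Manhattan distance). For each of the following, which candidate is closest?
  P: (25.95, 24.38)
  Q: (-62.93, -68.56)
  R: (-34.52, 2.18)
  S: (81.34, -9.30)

P at (25.95, 24.38):
  2: |-76.29| + |12.36| = 76.29 + 12.36 = 88.65
  3: |6.76| + |16.38| = 6.76 + 16.38 = 23.14
  4: |-81.90| + |-71.30| = 81.90 + 71.30 = 153.20
  → nearest: 3 (23.14)
Q at (-62.93, -68.56):
  2: |12.59| + |105.30| = 12.59 + 105.30 = 117.89
  3: |95.64| + |109.32| = 95.64 + 109.32 = 204.96
  4: |6.98| + |21.64| = 6.98 + 21.64 = 28.62
  → nearest: 4 (28.62)
R at (-34.52, 2.18):
  2: |-15.82| + |34.56| = 15.82 + 34.56 = 50.38
  3: |67.23| + |38.58| = 67.23 + 38.58 = 105.81
  4: |-21.43| + |-49.10| = 21.43 + 49.10 = 70.53
  → nearest: 2 (50.38)
S at (81.34, -9.30):
  2: |-131.68| + |46.04| = 131.68 + 46.04 = 177.72
  3: |-48.63| + |50.06| = 48.63 + 50.06 = 98.69
  4: |-137.29| + |-37.62| = 137.29 + 37.62 = 174.91
  → nearest: 3 (98.69)

P→3; Q→4; R→2; S→3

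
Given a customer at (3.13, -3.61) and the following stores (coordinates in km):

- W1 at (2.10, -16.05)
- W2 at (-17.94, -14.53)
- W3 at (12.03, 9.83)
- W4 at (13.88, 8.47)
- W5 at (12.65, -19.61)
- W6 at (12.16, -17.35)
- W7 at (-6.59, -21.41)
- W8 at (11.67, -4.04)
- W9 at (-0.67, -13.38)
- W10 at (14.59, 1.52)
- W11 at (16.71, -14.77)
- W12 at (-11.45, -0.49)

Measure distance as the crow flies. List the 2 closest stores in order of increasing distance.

Distances from (3.13, -3.61):
W1: √((-1.03)² + (-12.44)²) = √(1.0609 + 154.7536) = 12.48 km
W2: √((-21.07)² + (-10.92)²) = √(443.9449 + 119.2464) = 23.73 km
W3: √((8.90)² + (13.44)²) = √(79.2100 + 180.6336) = 16.12 km
W4: √((10.75)² + (12.08)²) = √(115.5625 + 145.9264) = 16.17 km
W5: √((9.52)² + (-16.00)²) = √(90.6304 + 256.0000) = 18.62 km
W6: √((9.03)² + (-13.74)²) = √(81.5409 + 188.7876) = 16.44 km
W7: √((-9.72)² + (-17.80)²) = √(94.4784 + 316.8400) = 20.28 km
W8: √((8.54)² + (-0.43)²) = √(72.9316 + 0.1849) = 8.55 km
W9: √((-3.80)² + (-9.77)²) = √(14.4400 + 95.4529) = 10.48 km
W10: √((11.46)² + (5.13)²) = √(131.3316 + 26.3169) = 12.56 km
W11: √((13.58)² + (-11.16)²) = √(184.4164 + 124.5456) = 17.58 km
W12: √((-14.58)² + (3.12)²) = √(212.5764 + 9.7344) = 14.91 km
Sorted: W8 (8.55 km) < W9 (10.48 km) < W1 (12.48 km) < W10 (12.56 km) < …

W8, W9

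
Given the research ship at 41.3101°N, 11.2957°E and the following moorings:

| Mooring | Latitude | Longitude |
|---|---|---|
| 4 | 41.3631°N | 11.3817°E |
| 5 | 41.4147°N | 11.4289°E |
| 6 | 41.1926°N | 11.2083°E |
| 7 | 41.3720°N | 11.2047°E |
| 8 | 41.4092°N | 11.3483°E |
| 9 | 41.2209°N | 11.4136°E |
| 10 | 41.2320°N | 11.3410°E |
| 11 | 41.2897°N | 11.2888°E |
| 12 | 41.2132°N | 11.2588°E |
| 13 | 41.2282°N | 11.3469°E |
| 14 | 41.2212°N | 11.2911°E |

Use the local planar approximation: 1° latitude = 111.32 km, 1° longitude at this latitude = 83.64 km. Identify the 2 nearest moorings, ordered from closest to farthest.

11, 4

Distances from 41.3101°N, 11.2957°E:
4: √((0.0530·111.32)² + (0.0860·83.64)²) = √(34.809528 + 51.739824) = 9.3032 km
5: √((0.1046·111.32)² + (0.1332·83.64)²) = √(135.584413 + 124.118494) = 16.1153 km
6: √((-0.1175·111.32)² + (-0.0874·83.64)²) = √(171.089016 + 53.438088) = 14.9842 km
7: √((0.0619·111.32)² + (-0.0910·83.64)²) = √(47.481857 + 57.930974) = 10.2671 km
8: √((0.0991·111.32)² + (0.0526·83.64)²) = √(121.700876 + 19.355283) = 11.8767 km
9: √((-0.0892·111.32)² + (0.1179·83.64)²) = √(98.599816 + 97.242398) = 13.9944 km
10: √((-0.0781·111.32)² + (0.0453·83.64)²) = √(75.587236 + 14.355703) = 9.4838 km
11: √((-0.0204·111.32)² + (-0.0069·83.64)²) = √(5.157114 + 0.333063) = 2.3431 km
12: √((-0.0969·111.32)² + (-0.0369·83.64)²) = √(116.357384 + 9.525346) = 11.2197 km
13: √((-0.0819·111.32)² + (0.0512·83.64)²) = √(83.121658 + 18.338676) = 10.0728 km
14: √((-0.0889·111.32)² + (-0.0046·83.64)²) = √(97.937704 + 0.148028) = 9.9038 km
Sorted: 11 (2.3431 km) < 4 (9.3032 km) < 10 (9.4838 km) < 14 (9.9038 km) < …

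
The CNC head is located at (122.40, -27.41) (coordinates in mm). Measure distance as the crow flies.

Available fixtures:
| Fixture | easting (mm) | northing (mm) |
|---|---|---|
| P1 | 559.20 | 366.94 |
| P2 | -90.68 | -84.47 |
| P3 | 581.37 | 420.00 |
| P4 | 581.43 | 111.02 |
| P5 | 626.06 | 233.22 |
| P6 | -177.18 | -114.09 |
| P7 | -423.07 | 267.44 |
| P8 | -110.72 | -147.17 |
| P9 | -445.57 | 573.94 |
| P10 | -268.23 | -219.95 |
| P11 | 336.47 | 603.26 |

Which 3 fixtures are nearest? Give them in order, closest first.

P2, P8, P6

Distances from (122.40, -27.41):
P1: √((436.80)² + (394.35)²) = √(190794.2400 + 155511.9225) = 588.48 mm
P2: √((-213.08)² + (-57.06)²) = √(45403.0864 + 3255.8436) = 220.59 mm
P3: √((458.97)² + (447.41)²) = √(210653.4609 + 200175.7081) = 640.96 mm
P4: √((459.03)² + (138.43)²) = √(210708.5409 + 19162.8649) = 479.45 mm
P5: √((503.66)² + (260.63)²) = √(253673.3956 + 67927.9969) = 567.10 mm
P6: √((-299.58)² + (-86.68)²) = √(89748.1764 + 7513.4224) = 311.87 mm
P7: √((-545.47)² + (294.85)²) = √(297537.5209 + 86936.5225) = 620.06 mm
P8: √((-233.12)² + (-119.76)²) = √(54344.9344 + 14342.4576) = 262.08 mm
P9: √((-567.97)² + (601.35)²) = √(322589.9209 + 361621.8225) = 827.17 mm
P10: √((-390.63)² + (-192.54)²) = √(152591.7969 + 37071.6516) = 435.50 mm
P11: √((214.07)² + (630.67)²) = √(45825.9649 + 397744.6489) = 666.01 mm
Sorted: P2 (220.59 mm) < P8 (262.08 mm) < P6 (311.87 mm) < P10 (435.50 mm) < P4 (479.45 mm) < …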